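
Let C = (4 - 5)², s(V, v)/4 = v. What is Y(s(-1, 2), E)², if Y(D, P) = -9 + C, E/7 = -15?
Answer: 64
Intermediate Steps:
E = -105 (E = 7*(-15) = -105)
s(V, v) = 4*v
C = 1 (C = (-1)² = 1)
Y(D, P) = -8 (Y(D, P) = -9 + 1 = -8)
Y(s(-1, 2), E)² = (-8)² = 64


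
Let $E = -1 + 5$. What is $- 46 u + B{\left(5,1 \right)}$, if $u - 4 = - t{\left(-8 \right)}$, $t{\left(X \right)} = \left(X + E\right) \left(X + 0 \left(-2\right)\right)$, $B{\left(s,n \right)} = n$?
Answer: $1289$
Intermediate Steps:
$E = 4$
$t{\left(X \right)} = X \left(4 + X\right)$ ($t{\left(X \right)} = \left(X + 4\right) \left(X + 0 \left(-2\right)\right) = \left(4 + X\right) \left(X + 0\right) = \left(4 + X\right) X = X \left(4 + X\right)$)
$u = -28$ ($u = 4 - - 8 \left(4 - 8\right) = 4 - \left(-8\right) \left(-4\right) = 4 - 32 = -28$)
$- 46 u + B{\left(5,1 \right)} = \left(-46\right) \left(-28\right) + 1 = 1288 + 1 = 1289$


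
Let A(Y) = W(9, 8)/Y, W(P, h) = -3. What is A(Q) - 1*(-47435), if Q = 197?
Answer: 9344692/197 ≈ 47435.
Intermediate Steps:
A(Y) = -3/Y
A(Q) - 1*(-47435) = -3/197 - 1*(-47435) = -3*1/197 + 47435 = -3/197 + 47435 = 9344692/197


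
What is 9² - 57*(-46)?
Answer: 2703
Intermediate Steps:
9² - 57*(-46) = 81 + 2622 = 2703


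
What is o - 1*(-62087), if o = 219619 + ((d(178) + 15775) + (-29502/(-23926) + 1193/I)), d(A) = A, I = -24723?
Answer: 88036348033205/295761249 ≈ 2.9766e+5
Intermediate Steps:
o = 69673419366542/295761249 (o = 219619 + ((178 + 15775) + (-29502/(-23926) + 1193/(-24723))) = 219619 + (15953 + (-29502*(-1/23926) + 1193*(-1/24723))) = 219619 + (15953 + (14751/11963 - 1193/24723)) = 219619 + (15953 + 350417114/295761249) = 219619 + 4718629622411/295761249 = 69673419366542/295761249 ≈ 2.3557e+5)
o - 1*(-62087) = 69673419366542/295761249 - 1*(-62087) = 69673419366542/295761249 + 62087 = 88036348033205/295761249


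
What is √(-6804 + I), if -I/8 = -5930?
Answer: 2*√10159 ≈ 201.58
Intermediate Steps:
I = 47440 (I = -8*(-5930) = 47440)
√(-6804 + I) = √(-6804 + 47440) = √40636 = 2*√10159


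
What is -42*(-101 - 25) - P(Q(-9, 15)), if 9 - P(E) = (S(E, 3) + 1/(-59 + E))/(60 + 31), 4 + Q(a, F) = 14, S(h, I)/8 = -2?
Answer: 23556112/4459 ≈ 5282.8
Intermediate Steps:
S(h, I) = -16 (S(h, I) = 8*(-2) = -16)
Q(a, F) = 10 (Q(a, F) = -4 + 14 = 10)
P(E) = 835/91 - 1/(91*(-59 + E)) (P(E) = 9 - (-16 + 1/(-59 + E))/(60 + 31) = 9 - (-16 + 1/(-59 + E))/91 = 9 - (-16/91 + 1/(91*(-59 + E))) = 9 + (16/91 - 1/(91*(-59 + E))) = 835/91 - 1/(91*(-59 + E)))
-42*(-101 - 25) - P(Q(-9, 15)) = -42*(-101 - 25) - (-49266 + 835*10)/(91*(-59 + 10)) = -42*(-126) - (-49266 + 8350)/(91*(-49)) = 5292 - (-1)*(-40916)/(91*49) = 5292 - 1*40916/4459 = 5292 - 40916/4459 = 23556112/4459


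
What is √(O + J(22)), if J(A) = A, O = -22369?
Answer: 3*I*√2483 ≈ 149.49*I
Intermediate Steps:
√(O + J(22)) = √(-22369 + 22) = √(-22347) = 3*I*√2483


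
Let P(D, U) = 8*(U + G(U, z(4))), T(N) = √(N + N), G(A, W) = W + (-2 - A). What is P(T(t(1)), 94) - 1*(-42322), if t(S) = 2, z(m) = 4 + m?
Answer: 42370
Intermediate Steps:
G(A, W) = -2 + W - A
T(N) = √2*√N (T(N) = √(2*N) = √2*√N)
P(D, U) = 48 (P(D, U) = 8*(U + (-2 + (4 + 4) - U)) = 8*(U + (-2 + 8 - U)) = 8*(U + (6 - U)) = 8*6 = 48)
P(T(t(1)), 94) - 1*(-42322) = 48 - 1*(-42322) = 48 + 42322 = 42370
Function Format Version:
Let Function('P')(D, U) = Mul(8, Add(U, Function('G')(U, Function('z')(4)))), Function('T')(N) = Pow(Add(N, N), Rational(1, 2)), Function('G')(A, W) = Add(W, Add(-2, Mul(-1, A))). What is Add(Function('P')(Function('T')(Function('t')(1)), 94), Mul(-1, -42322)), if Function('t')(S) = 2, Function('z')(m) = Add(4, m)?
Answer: 42370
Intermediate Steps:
Function('G')(A, W) = Add(-2, W, Mul(-1, A))
Function('T')(N) = Mul(Pow(2, Rational(1, 2)), Pow(N, Rational(1, 2))) (Function('T')(N) = Pow(Mul(2, N), Rational(1, 2)) = Mul(Pow(2, Rational(1, 2)), Pow(N, Rational(1, 2))))
Function('P')(D, U) = 48 (Function('P')(D, U) = Mul(8, Add(U, Add(-2, Add(4, 4), Mul(-1, U)))) = Mul(8, Add(U, Add(-2, 8, Mul(-1, U)))) = Mul(8, Add(U, Add(6, Mul(-1, U)))) = Mul(8, 6) = 48)
Add(Function('P')(Function('T')(Function('t')(1)), 94), Mul(-1, -42322)) = Add(48, Mul(-1, -42322)) = Add(48, 42322) = 42370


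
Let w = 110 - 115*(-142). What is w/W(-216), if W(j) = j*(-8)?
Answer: 685/72 ≈ 9.5139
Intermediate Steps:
W(j) = -8*j
w = 16440 (w = 110 + 16330 = 16440)
w/W(-216) = 16440/((-8*(-216))) = 16440/1728 = 16440*(1/1728) = 685/72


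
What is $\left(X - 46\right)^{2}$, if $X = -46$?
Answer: $8464$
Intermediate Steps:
$\left(X - 46\right)^{2} = \left(-46 - 46\right)^{2} = \left(-92\right)^{2} = 8464$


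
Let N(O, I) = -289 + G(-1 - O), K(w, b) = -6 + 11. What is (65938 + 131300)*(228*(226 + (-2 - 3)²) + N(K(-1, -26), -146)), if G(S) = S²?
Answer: 11237635050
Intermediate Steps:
K(w, b) = 5
N(O, I) = -289 + (-1 - O)²
(65938 + 131300)*(228*(226 + (-2 - 3)²) + N(K(-1, -26), -146)) = (65938 + 131300)*(228*(226 + (-2 - 3)²) + (-289 + (1 + 5)²)) = 197238*(228*(226 + (-5)²) + (-289 + 6²)) = 197238*(228*(226 + 25) + (-289 + 36)) = 197238*(228*251 - 253) = 197238*(57228 - 253) = 197238*56975 = 11237635050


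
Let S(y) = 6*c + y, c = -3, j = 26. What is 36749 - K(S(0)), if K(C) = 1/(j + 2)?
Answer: 1028971/28 ≈ 36749.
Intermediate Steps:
S(y) = -18 + y (S(y) = 6*(-3) + y = -18 + y)
K(C) = 1/28 (K(C) = 1/(26 + 2) = 1/28)
36749 - K(S(0)) = 36749 - 1*1/28 = 36749 - 1/28 = 1028971/28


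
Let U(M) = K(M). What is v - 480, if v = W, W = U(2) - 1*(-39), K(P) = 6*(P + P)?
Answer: -417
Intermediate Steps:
K(P) = 12*P (K(P) = 6*(2*P) = 12*P)
U(M) = 12*M
W = 63 (W = 12*2 - 1*(-39) = 24 + 39 = 63)
v = 63
v - 480 = 63 - 480 = -417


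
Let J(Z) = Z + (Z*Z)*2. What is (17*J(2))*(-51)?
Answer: -8670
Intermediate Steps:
J(Z) = Z + 2*Z² (J(Z) = Z + Z²*2 = Z + 2*Z²)
(17*J(2))*(-51) = (17*(2*(1 + 2*2)))*(-51) = (17*(2*(1 + 4)))*(-51) = (17*(2*5))*(-51) = (17*10)*(-51) = 170*(-51) = -8670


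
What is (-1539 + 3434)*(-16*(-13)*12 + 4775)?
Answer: 13778545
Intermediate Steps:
(-1539 + 3434)*(-16*(-13)*12 + 4775) = 1895*(208*12 + 4775) = 1895*(2496 + 4775) = 1895*7271 = 13778545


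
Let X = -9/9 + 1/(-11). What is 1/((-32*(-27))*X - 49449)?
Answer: -11/554307 ≈ -1.9845e-5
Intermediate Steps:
X = -12/11 (X = -9*⅑ + 1*(-1/11) = -1 - 1/11 = -12/11 ≈ -1.0909)
1/((-32*(-27))*X - 49449) = 1/(-32*(-27)*(-12/11) - 49449) = 1/(864*(-12/11) - 49449) = 1/(-10368/11 - 49449) = 1/(-554307/11) = -11/554307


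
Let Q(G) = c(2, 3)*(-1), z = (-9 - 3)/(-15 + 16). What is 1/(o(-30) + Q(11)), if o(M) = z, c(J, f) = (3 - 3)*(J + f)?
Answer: -1/12 ≈ -0.083333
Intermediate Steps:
c(J, f) = 0 (c(J, f) = 0*(J + f) = 0)
z = -12 (z = -12/1 = -12*1 = -12)
o(M) = -12
Q(G) = 0 (Q(G) = 0*(-1) = 0)
1/(o(-30) + Q(11)) = 1/(-12 + 0) = 1/(-12) = -1/12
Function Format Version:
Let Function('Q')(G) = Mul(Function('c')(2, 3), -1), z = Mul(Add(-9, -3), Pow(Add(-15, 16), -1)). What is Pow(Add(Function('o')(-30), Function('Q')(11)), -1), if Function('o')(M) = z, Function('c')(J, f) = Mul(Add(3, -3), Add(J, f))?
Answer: Rational(-1, 12) ≈ -0.083333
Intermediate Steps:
Function('c')(J, f) = 0 (Function('c')(J, f) = Mul(0, Add(J, f)) = 0)
z = -12 (z = Mul(-12, Pow(1, -1)) = Mul(-12, 1) = -12)
Function('o')(M) = -12
Function('Q')(G) = 0 (Function('Q')(G) = Mul(0, -1) = 0)
Pow(Add(Function('o')(-30), Function('Q')(11)), -1) = Pow(Add(-12, 0), -1) = Pow(-12, -1) = Rational(-1, 12)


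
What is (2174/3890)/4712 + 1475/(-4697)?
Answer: -13513033361/43047253480 ≈ -0.31391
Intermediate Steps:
(2174/3890)/4712 + 1475/(-4697) = (2174*(1/3890))*(1/4712) + 1475*(-1/4697) = (1087/1945)*(1/4712) - 1475/4697 = 1087/9164840 - 1475/4697 = -13513033361/43047253480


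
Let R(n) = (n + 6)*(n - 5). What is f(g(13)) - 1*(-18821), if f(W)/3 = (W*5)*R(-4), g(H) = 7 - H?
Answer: 20441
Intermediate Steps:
R(n) = (-5 + n)*(6 + n) (R(n) = (6 + n)*(-5 + n) = (-5 + n)*(6 + n))
f(W) = -270*W (f(W) = 3*((W*5)*(-30 - 4 + (-4)**2)) = 3*((5*W)*(-30 - 4 + 16)) = 3*((5*W)*(-18)) = 3*(-90*W) = -270*W)
f(g(13)) - 1*(-18821) = -270*(7 - 1*13) - 1*(-18821) = -270*(7 - 13) + 18821 = -270*(-6) + 18821 = 1620 + 18821 = 20441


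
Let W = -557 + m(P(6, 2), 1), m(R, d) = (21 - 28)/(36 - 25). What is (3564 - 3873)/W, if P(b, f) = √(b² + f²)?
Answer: 3399/6134 ≈ 0.55412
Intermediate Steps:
m(R, d) = -7/11
W = -6134/11 (W = -557 - 7/11 = -6134/11 ≈ -557.64)
(3564 - 3873)/W = (3564 - 3873)/(-6134/11) = -309*(-11/6134) = 3399/6134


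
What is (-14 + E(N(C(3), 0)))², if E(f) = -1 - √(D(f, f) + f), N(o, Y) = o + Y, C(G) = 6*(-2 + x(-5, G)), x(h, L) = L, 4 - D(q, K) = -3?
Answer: (15 + √13)² ≈ 346.17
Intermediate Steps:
D(q, K) = 7 (D(q, K) = 4 - 1*(-3) = 4 + 3 = 7)
C(G) = -12 + 6*G (C(G) = 6*(-2 + G) = -12 + 6*G)
N(o, Y) = Y + o
E(f) = -1 - √(7 + f)
(-14 + E(N(C(3), 0)))² = (-14 + (-1 - √(7 + (0 + (-12 + 6*3)))))² = (-14 + (-1 - √(7 + (0 + (-12 + 18)))))² = (-14 + (-1 - √(7 + (0 + 6))))² = (-14 + (-1 - √(7 + 6)))² = (-14 + (-1 - √13))² = (-15 - √13)²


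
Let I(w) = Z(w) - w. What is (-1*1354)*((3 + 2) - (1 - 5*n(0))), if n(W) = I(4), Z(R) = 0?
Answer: 21664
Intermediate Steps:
I(w) = -w (I(w) = 0 - w = -w)
n(W) = -4 (n(W) = -1*4 = -4)
(-1*1354)*((3 + 2) - (1 - 5*n(0))) = (-1*1354)*((3 + 2) - (1 - 5*(-4))) = -1354*(5 - (1 + 20)) = -1354*(5 - 1*21) = -1354*(5 - 21) = -1354*(-16) = 21664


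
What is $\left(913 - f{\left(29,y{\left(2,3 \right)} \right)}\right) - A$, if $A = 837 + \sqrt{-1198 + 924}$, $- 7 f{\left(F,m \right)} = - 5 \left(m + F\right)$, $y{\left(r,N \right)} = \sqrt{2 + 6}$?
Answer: $\frac{387}{7} - \frac{10 \sqrt{2}}{7} - i \sqrt{274} \approx 53.265 - 16.553 i$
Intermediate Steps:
$y{\left(r,N \right)} = 2 \sqrt{2}$ ($y{\left(r,N \right)} = \sqrt{8} = 2 \sqrt{2}$)
$f{\left(F,m \right)} = \frac{5 F}{7} + \frac{5 m}{7}$ ($f{\left(F,m \right)} = - \frac{\left(-5\right) \left(m + F\right)}{7} = - \frac{\left(-5\right) \left(F + m\right)}{7} = - \frac{- 5 F - 5 m}{7} = \frac{5 F}{7} + \frac{5 m}{7}$)
$A = 837 + i \sqrt{274}$ ($A = 837 + \sqrt{-274} = 837 + i \sqrt{274} \approx 837.0 + 16.553 i$)
$\left(913 - f{\left(29,y{\left(2,3 \right)} \right)}\right) - A = \left(913 - \left(\frac{5}{7} \cdot 29 + \frac{5 \cdot 2 \sqrt{2}}{7}\right)\right) - \left(837 + i \sqrt{274}\right) = \left(913 - \left(\frac{145}{7} + \frac{10 \sqrt{2}}{7}\right)\right) - \left(837 + i \sqrt{274}\right) = \left(\frac{6246}{7} - \frac{10 \sqrt{2}}{7}\right) - \left(837 + i \sqrt{274}\right) = \frac{387}{7} - \frac{10 \sqrt{2}}{7} - i \sqrt{274}$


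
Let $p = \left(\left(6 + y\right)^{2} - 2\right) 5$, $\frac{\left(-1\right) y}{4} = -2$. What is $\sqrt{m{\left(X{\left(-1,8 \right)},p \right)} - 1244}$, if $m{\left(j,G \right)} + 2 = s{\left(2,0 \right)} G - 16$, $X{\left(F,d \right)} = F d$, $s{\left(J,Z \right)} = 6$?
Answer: $\sqrt{4558} \approx 67.513$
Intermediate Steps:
$y = 8$ ($y = \left(-4\right) \left(-2\right) = 8$)
$p = 970$ ($p = \left(\left(6 + 8\right)^{2} - 2\right) 5 = \left(14^{2} - 2\right) 5 = \left(196 - 2\right) 5 = 194 \cdot 5 = 970$)
$m{\left(j,G \right)} = -18 + 6 G$ ($m{\left(j,G \right)} = -2 + \left(6 G - 16\right) = -2 + \left(-16 + 6 G\right) = -18 + 6 G$)
$\sqrt{m{\left(X{\left(-1,8 \right)},p \right)} - 1244} = \sqrt{\left(-18 + 6 \cdot 970\right) - 1244} = \sqrt{\left(-18 + 5820\right) - 1244} = \sqrt{5802 - 1244} = \sqrt{4558}$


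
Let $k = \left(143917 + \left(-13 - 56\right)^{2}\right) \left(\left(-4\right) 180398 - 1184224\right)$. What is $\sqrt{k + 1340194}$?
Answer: $i \sqrt{283351571054} \approx 5.3231 \cdot 10^{5} i$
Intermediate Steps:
$k = -283352911248$ ($k = \left(143917 + \left(-69\right)^{2}\right) \left(-721592 - 1184224\right) = \left(143917 + 4761\right) \left(-1905816\right) = 148678 \left(-1905816\right) = -283352911248$)
$\sqrt{k + 1340194} = \sqrt{-283352911248 + 1340194} = \sqrt{-283351571054} = i \sqrt{283351571054}$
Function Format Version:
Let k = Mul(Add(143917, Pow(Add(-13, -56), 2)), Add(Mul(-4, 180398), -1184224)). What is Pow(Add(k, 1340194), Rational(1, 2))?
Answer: Mul(I, Pow(283351571054, Rational(1, 2))) ≈ Mul(5.3231e+5, I)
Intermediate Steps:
k = -283352911248 (k = Mul(Add(143917, Pow(-69, 2)), Add(-721592, -1184224)) = Mul(Add(143917, 4761), -1905816) = Mul(148678, -1905816) = -283352911248)
Pow(Add(k, 1340194), Rational(1, 2)) = Pow(Add(-283352911248, 1340194), Rational(1, 2)) = Pow(-283351571054, Rational(1, 2)) = Mul(I, Pow(283351571054, Rational(1, 2)))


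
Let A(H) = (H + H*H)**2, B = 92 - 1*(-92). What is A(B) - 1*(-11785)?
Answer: 1158733385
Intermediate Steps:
B = 184 (B = 92 + 92 = 184)
A(H) = (H + H**2)**2
A(B) - 1*(-11785) = 184**2*(1 + 184)**2 - 1*(-11785) = 33856*185**2 + 11785 = 33856*34225 + 11785 = 1158721600 + 11785 = 1158733385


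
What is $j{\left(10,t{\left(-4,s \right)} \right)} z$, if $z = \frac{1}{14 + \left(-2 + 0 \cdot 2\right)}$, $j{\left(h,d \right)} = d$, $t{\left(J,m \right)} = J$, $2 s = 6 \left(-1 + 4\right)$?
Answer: $- \frac{1}{3} \approx -0.33333$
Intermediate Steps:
$s = 9$ ($s = \frac{6 \left(-1 + 4\right)}{2} = \frac{6 \cdot 3}{2} = \frac{1}{2} \cdot 18 = 9$)
$z = \frac{1}{12}$ ($z = \frac{1}{14 + \left(-2 + 0\right)} = \frac{1}{14 - 2} = \frac{1}{12} \approx 0.083333$)
$j{\left(10,t{\left(-4,s \right)} \right)} z = \left(-4\right) \frac{1}{12} = - \frac{1}{3}$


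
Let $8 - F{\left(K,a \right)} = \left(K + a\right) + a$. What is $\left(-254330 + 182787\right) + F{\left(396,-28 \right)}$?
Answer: $-71875$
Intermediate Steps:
$F{\left(K,a \right)} = 8 - K - 2 a$ ($F{\left(K,a \right)} = 8 - \left(\left(K + a\right) + a\right) = 8 - \left(K + 2 a\right) = 8 - K - 2 a$)
$\left(-254330 + 182787\right) + F{\left(396,-28 \right)} = \left(-254330 + 182787\right) - 332 = -71543 + \left(8 - 396 + 56\right) = -71543 - 332 = -71875$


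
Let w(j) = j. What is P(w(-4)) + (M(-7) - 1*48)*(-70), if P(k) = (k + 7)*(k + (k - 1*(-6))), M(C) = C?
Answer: 3844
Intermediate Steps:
P(k) = (6 + 2*k)*(7 + k) (P(k) = (7 + k)*(k + (k + 6)) = (7 + k)*(k + (6 + k)) = (7 + k)*(6 + 2*k) = (6 + 2*k)*(7 + k))
P(w(-4)) + (M(-7) - 1*48)*(-70) = (42 + 2*(-4)² + 20*(-4)) + (-7 - 1*48)*(-70) = (42 + 2*16 - 80) + (-7 - 48)*(-70) = (42 + 32 - 80) - 55*(-70) = -6 + 3850 = 3844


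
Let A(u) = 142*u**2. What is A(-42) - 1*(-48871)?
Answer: 299359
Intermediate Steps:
A(-42) - 1*(-48871) = 142*(-42)**2 - 1*(-48871) = 142*1764 + 48871 = 250488 + 48871 = 299359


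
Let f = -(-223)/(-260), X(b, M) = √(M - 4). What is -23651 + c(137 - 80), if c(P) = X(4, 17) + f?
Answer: -6149483/260 + √13 ≈ -23648.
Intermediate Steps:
X(b, M) = √(-4 + M)
f = -223/260 (f = -(-223)*(-1)/260 = -1*223/260 = -223/260 ≈ -0.85769)
c(P) = -223/260 + √13 (c(P) = √(-4 + 17) - 223/260 = √13 - 223/260 = -223/260 + √13)
-23651 + c(137 - 80) = -23651 + (-223/260 + √13) = -6149483/260 + √13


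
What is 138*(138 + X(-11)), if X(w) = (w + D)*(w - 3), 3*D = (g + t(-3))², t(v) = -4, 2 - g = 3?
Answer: 24196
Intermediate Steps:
g = -1 (g = 2 - 1*3 = 2 - 3 = -1)
D = 25/3 (D = (-1 - 4)²/3 = (⅓)*(-5)² = (⅓)*25 = 25/3 ≈ 8.3333)
X(w) = (-3 + w)*(25/3 + w) (X(w) = (w + 25/3)*(w - 3) = (25/3 + w)*(-3 + w) = (-3 + w)*(25/3 + w))
138*(138 + X(-11)) = 138*(138 + (-25 + (-11)² + (16/3)*(-11))) = 138*(138 + (-25 + 121 - 176/3)) = 138*(138 + 112/3) = 138*(526/3) = 24196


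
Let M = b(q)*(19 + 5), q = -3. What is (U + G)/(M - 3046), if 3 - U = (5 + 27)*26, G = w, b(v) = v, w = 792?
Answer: 37/3118 ≈ 0.011867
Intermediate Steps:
G = 792
U = -829 (U = 3 - (5 + 27)*26 = 3 - 32*26 = 3 - 1*832 = 3 - 832 = -829)
M = -72 (M = -3*(19 + 5) = -3*24 = -72)
(U + G)/(M - 3046) = (-829 + 792)/(-72 - 3046) = -37/(-3118) = -37*(-1/3118) = 37/3118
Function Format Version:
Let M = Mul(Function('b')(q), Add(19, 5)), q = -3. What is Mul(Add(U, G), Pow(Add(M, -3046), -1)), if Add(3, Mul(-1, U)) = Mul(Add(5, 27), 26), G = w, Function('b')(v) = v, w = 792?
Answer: Rational(37, 3118) ≈ 0.011867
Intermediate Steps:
G = 792
U = -829 (U = Add(3, Mul(-1, Mul(Add(5, 27), 26))) = Add(3, Mul(-1, Mul(32, 26))) = Add(3, Mul(-1, 832)) = Add(3, -832) = -829)
M = -72 (M = Mul(-3, Add(19, 5)) = Mul(-3, 24) = -72)
Mul(Add(U, G), Pow(Add(M, -3046), -1)) = Mul(Add(-829, 792), Pow(Add(-72, -3046), -1)) = Mul(-37, Pow(-3118, -1)) = Mul(-37, Rational(-1, 3118)) = Rational(37, 3118)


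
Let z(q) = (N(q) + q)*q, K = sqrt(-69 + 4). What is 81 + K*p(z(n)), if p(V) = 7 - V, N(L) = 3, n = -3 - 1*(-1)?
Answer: 81 + 9*I*sqrt(65) ≈ 81.0 + 72.56*I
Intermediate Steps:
n = -2 (n = -3 + 1 = -2)
K = I*sqrt(65) (K = sqrt(-65) = I*sqrt(65) ≈ 8.0623*I)
z(q) = q*(3 + q) (z(q) = (3 + q)*q = q*(3 + q))
81 + K*p(z(n)) = 81 + (I*sqrt(65))*(7 - (-2)*(3 - 2)) = 81 + (I*sqrt(65))*(7 - (-2)) = 81 + (I*sqrt(65))*(7 - 1*(-2)) = 81 + (I*sqrt(65))*(7 + 2) = 81 + (I*sqrt(65))*9 = 81 + 9*I*sqrt(65)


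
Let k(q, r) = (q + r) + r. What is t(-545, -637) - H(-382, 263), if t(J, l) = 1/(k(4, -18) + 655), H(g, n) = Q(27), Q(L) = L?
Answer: -16820/623 ≈ -26.998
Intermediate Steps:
k(q, r) = q + 2*r
H(g, n) = 27
t(J, l) = 1/623 (t(J, l) = 1/((4 + 2*(-18)) + 655) = 1/((4 - 36) + 655) = 1/(-32 + 655) = 1/623)
t(-545, -637) - H(-382, 263) = 1/623 - 1*27 = 1/623 - 27 = -16820/623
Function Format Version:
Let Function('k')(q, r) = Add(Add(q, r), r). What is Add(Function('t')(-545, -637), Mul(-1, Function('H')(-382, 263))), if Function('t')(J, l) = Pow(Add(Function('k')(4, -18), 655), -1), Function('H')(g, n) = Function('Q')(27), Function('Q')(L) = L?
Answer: Rational(-16820, 623) ≈ -26.998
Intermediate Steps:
Function('k')(q, r) = Add(q, Mul(2, r))
Function('H')(g, n) = 27
Function('t')(J, l) = Rational(1, 623) (Function('t')(J, l) = Pow(Add(Add(4, Mul(2, -18)), 655), -1) = Pow(Add(Add(4, -36), 655), -1) = Pow(Add(-32, 655), -1) = Pow(623, -1) = Rational(1, 623))
Add(Function('t')(-545, -637), Mul(-1, Function('H')(-382, 263))) = Add(Rational(1, 623), Mul(-1, 27)) = Add(Rational(1, 623), -27) = Rational(-16820, 623)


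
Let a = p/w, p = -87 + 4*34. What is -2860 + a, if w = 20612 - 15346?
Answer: -15060711/5266 ≈ -2860.0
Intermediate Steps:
p = 49 (p = -87 + 136 = 49)
w = 5266
a = 49/5266 ≈ 0.0093050
-2860 + a = -2860 + 49/5266 = -15060711/5266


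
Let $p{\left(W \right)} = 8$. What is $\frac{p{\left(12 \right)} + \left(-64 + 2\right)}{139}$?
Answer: $- \frac{54}{139} \approx -0.38849$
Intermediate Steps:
$\frac{p{\left(12 \right)} + \left(-64 + 2\right)}{139} = \frac{8 + \left(-64 + 2\right)}{139} = \left(8 - 62\right) \frac{1}{139} = \left(-54\right) \frac{1}{139} = - \frac{54}{139}$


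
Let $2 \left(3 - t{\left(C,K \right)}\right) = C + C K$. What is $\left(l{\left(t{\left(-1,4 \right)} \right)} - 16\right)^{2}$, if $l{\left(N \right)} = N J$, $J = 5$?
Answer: $\frac{529}{4} \approx 132.25$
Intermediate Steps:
$t{\left(C,K \right)} = 3 - \frac{C}{2} - \frac{C K}{2}$ ($t{\left(C,K \right)} = 3 - \frac{C + C K}{2} = 3 - \left(\frac{C}{2} + \frac{C K}{2}\right) = 3 - \frac{C}{2} - \frac{C K}{2}$)
$l{\left(N \right)} = 5 N$ ($l{\left(N \right)} = N 5 = 5 N$)
$\left(l{\left(t{\left(-1,4 \right)} \right)} - 16\right)^{2} = \left(5 \left(3 - - \frac{1}{2} - \left(- \frac{1}{2}\right) 4\right) - 16\right)^{2} = \left(5 \left(3 + \frac{1}{2} + 2\right) - 16\right)^{2} = \left(5 \cdot \frac{11}{2} - 16\right)^{2} = \left(\frac{55}{2} - 16\right)^{2} = \left(\frac{23}{2}\right)^{2} = \frac{529}{4}$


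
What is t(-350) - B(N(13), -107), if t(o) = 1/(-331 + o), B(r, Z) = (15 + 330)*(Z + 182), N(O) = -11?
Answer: -17620876/681 ≈ -25875.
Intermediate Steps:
B(r, Z) = 62790 + 345*Z (B(r, Z) = 345*(182 + Z) = 62790 + 345*Z)
t(-350) - B(N(13), -107) = 1/(-331 - 350) - (62790 + 345*(-107)) = 1/(-681) - (62790 - 36915) = -1/681 - 1*25875 = -1/681 - 25875 = -17620876/681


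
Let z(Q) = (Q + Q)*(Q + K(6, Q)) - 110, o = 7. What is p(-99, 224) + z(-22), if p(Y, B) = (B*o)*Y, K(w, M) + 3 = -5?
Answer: -154022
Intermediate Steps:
K(w, M) = -8 (K(w, M) = -3 - 5 = -8)
z(Q) = -110 + 2*Q*(-8 + Q) (z(Q) = (Q + Q)*(Q - 8) - 110 = (2*Q)*(-8 + Q) - 110 = 2*Q*(-8 + Q) - 110 = -110 + 2*Q*(-8 + Q))
p(Y, B) = 7*B*Y (p(Y, B) = (B*7)*Y = (7*B)*Y = 7*B*Y)
p(-99, 224) + z(-22) = 7*224*(-99) + (-110 - 16*(-22) + 2*(-22)²) = -155232 + (-110 + 352 + 2*484) = -155232 + (-110 + 352 + 968) = -155232 + 1210 = -154022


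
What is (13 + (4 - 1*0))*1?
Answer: 17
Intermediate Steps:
(13 + (4 - 1*0))*1 = (13 + (4 + 0))*1 = (13 + 4)*1 = 17*1 = 17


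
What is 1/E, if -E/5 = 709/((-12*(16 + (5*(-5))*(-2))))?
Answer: 792/3545 ≈ 0.22341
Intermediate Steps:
E = 3545/792 (E = -3545/((-12*(16 + (5*(-5))*(-2)))) = -3545/((-12*(16 - 25*(-2)))) = -3545/((-12*(16 + 50))) = -3545/((-12*66)) = -3545/(-792) = -3545*(-1)/792 = -5*(-709/792) = 3545/792 ≈ 4.4760)
1/E = 1/(3545/792) = 792/3545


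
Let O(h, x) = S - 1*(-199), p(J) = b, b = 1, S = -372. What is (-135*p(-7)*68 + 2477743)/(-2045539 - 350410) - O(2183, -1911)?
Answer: 412030614/2395949 ≈ 171.97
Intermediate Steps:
p(J) = 1
O(h, x) = -173 (O(h, x) = -372 - 1*(-199) = -372 + 199 = -173)
(-135*p(-7)*68 + 2477743)/(-2045539 - 350410) - O(2183, -1911) = (-135*1*68 + 2477743)/(-2045539 - 350410) - 1*(-173) = (-135*68 + 2477743)/(-2395949) + 173 = (-9180 + 2477743)*(-1/2395949) + 173 = 2468563*(-1/2395949) + 173 = -2468563/2395949 + 173 = 412030614/2395949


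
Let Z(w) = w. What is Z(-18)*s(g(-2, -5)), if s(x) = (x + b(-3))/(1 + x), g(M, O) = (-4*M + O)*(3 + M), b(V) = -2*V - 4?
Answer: -45/2 ≈ -22.500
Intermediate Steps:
b(V) = -4 - 2*V
g(M, O) = (3 + M)*(O - 4*M) (g(M, O) = (O - 4*M)*(3 + M) = (3 + M)*(O - 4*M))
s(x) = (2 + x)/(1 + x) (s(x) = (x + (-4 - 2*(-3)))/(1 + x) = (x + (-4 + 6))/(1 + x) = (x + 2)/(1 + x) = (2 + x)/(1 + x))
Z(-18)*s(g(-2, -5)) = -18*(2 + (-12*(-2) - 4*(-2)² + 3*(-5) - 2*(-5)))/(1 + (-12*(-2) - 4*(-2)² + 3*(-5) - 2*(-5))) = -18*(2 + (24 - 4*4 - 15 + 10))/(1 + (24 - 4*4 - 15 + 10)) = -18*(2 + (24 - 16 - 15 + 10))/(1 + (24 - 16 - 15 + 10)) = -18*(2 + 3)/(1 + 3) = -18*5/4 = -45/2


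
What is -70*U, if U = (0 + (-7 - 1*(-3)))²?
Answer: -1120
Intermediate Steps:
U = 16 (U = (0 + (-7 + 3))² = (0 - 4)² = (-4)² = 16)
-70*U = -70*16 = -1120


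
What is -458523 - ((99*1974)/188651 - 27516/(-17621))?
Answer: -1524239627319195/3324219271 ≈ -4.5853e+5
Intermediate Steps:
-458523 - ((99*1974)/188651 - 27516/(-17621)) = -458523 - (195426*(1/188651) - 27516*(-1/17621)) = -458523 - (195426/188651 + 27516/17621) = -458523 - 1*8634522462/3324219271 = -458523 - 8634522462/3324219271 = -1524239627319195/3324219271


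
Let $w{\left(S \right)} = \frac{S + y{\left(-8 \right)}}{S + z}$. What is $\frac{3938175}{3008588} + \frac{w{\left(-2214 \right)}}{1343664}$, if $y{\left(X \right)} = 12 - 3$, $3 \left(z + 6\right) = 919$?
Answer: $\frac{120551601158535}{92095923371056} \approx 1.309$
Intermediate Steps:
$z = \frac{901}{3}$ ($z = -6 + \frac{1}{3} \cdot 919 = -6 + \frac{919}{3} = \frac{901}{3} \approx 300.33$)
$y{\left(X \right)} = 9$ ($y{\left(X \right)} = 12 - 3 = 9$)
$w{\left(S \right)} = \frac{9 + S}{\frac{901}{3} + S}$ ($w{\left(S \right)} = \frac{S + 9}{S + \frac{901}{3}} = \frac{9 + S}{\frac{901}{3} + S}$)
$\frac{3938175}{3008588} + \frac{w{\left(-2214 \right)}}{1343664} = \frac{3938175}{3008588} + \frac{3 \frac{1}{901 + 3 \left(-2214\right)} \left(9 - 2214\right)}{1343664} = 3938175 \cdot \frac{1}{3008588} + 3 \frac{1}{901 - 6642} \left(-2205\right) \frac{1}{1343664} = \frac{3938175}{3008588} + 3 \frac{1}{-5741} \left(-2205\right) \frac{1}{1343664} = \frac{3938175}{3008588} + 3 \left(- \frac{1}{5741}\right) \left(-2205\right) \frac{1}{1343664} = \frac{3938175}{3008588} + \frac{6615}{5741} \cdot \frac{1}{1343664} = \frac{3938175}{3008588} + \frac{105}{122444048} = \frac{120551601158535}{92095923371056}$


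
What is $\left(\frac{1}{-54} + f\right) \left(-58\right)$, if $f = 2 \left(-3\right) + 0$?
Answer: $\frac{9425}{27} \approx 349.07$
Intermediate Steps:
$f = -6$ ($f = -6 + 0 = -6$)
$\left(\frac{1}{-54} + f\right) \left(-58\right) = \left(\frac{1}{-54} - 6\right) \left(-58\right) = \left(- \frac{1}{54} - 6\right) \left(-58\right) = \left(- \frac{325}{54}\right) \left(-58\right) = \frac{9425}{27}$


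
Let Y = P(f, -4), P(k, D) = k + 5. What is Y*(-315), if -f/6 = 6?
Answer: 9765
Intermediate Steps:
f = -36 (f = -6*6 = -36)
P(k, D) = 5 + k
Y = -31 (Y = 5 - 36 = -31)
Y*(-315) = -31*(-315) = 9765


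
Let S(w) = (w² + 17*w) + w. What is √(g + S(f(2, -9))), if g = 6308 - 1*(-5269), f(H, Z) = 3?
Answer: 2*√2910 ≈ 107.89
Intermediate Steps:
S(w) = w² + 18*w
g = 11577 (g = 6308 + 5269 = 11577)
√(g + S(f(2, -9))) = √(11577 + 3*(18 + 3)) = √(11577 + 3*21) = √(11577 + 63) = √11640 = 2*√2910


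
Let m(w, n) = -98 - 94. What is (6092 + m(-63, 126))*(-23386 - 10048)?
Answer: -197260600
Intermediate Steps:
m(w, n) = -192
(6092 + m(-63, 126))*(-23386 - 10048) = (6092 - 192)*(-23386 - 10048) = 5900*(-33434) = -197260600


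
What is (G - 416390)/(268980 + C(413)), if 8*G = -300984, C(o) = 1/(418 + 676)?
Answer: -496690222/294264121 ≈ -1.6879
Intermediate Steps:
C(o) = 1/1094
G = -37623 (G = (1/8)*(-300984) = -37623)
(G - 416390)/(268980 + C(413)) = (-37623 - 416390)/(268980 + 1/1094) = -454013/294264121/1094 = -454013*1094/294264121 = -496690222/294264121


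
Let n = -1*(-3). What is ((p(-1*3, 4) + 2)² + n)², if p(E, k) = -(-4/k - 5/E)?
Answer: 1849/81 ≈ 22.827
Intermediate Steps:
p(E, k) = 4/k + 5/E (p(E, k) = -(-5/E - 4/k) = 4/k + 5/E)
n = 3
((p(-1*3, 4) + 2)² + n)² = (((4/4 + 5/((-1*3))) + 2)² + 3)² = (((4*(¼) + 5/(-3)) + 2)² + 3)² = (((1 + 5*(-⅓)) + 2)² + 3)² = (((1 - 5/3) + 2)² + 3)² = ((-⅔ + 2)² + 3)² = ((4/3)² + 3)² = (16/9 + 3)² = (43/9)² = 1849/81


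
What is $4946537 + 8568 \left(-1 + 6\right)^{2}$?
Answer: $5160737$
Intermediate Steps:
$4946537 + 8568 \left(-1 + 6\right)^{2} = 4946537 + 8568 \cdot 5^{2} = 4946537 + 8568 \cdot 25 = 4946537 + 214200 = 5160737$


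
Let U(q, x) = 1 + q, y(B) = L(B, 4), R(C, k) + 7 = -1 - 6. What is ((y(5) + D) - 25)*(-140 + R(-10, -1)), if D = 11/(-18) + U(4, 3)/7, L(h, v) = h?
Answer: 27577/9 ≈ 3064.1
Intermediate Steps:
R(C, k) = -14 (R(C, k) = -7 + (-1 - 6) = -7 - 7 = -14)
y(B) = B
D = 13/126 (D = 11/(-18) + (1 + 4)/7 = 11*(-1/18) + 5*(1/7) = -11/18 + 5/7 = 13/126 ≈ 0.10317)
((y(5) + D) - 25)*(-140 + R(-10, -1)) = ((5 + 13/126) - 25)*(-140 - 14) = (643/126 - 25)*(-154) = -2507/126*(-154) = 27577/9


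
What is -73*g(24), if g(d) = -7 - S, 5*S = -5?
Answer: 438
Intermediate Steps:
S = -1 (S = (⅕)*(-5) = -1)
g(d) = -6 (g(d) = -7 - 1*(-1) = -7 + 1 = -6)
-73*g(24) = -73*(-6) = 438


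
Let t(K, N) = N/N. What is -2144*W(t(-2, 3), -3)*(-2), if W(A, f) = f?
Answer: -12864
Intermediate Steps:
t(K, N) = 1
-2144*W(t(-2, 3), -3)*(-2) = -(-6432)*(-2) = -2144*6 = -12864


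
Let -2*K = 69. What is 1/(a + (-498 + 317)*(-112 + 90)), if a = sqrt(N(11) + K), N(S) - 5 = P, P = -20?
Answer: 724/2882977 - 3*I*sqrt(22)/31712747 ≈ 0.00025113 - 4.4371e-7*I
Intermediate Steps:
K = -69/2 (K = -1/2*69 = -69/2 ≈ -34.500)
N(S) = -15 (N(S) = 5 - 20 = -15)
a = 3*I*sqrt(22)/2 (a = sqrt(-15 - 69/2) = sqrt(-99/2) = 3*I*sqrt(22)/2 ≈ 7.0356*I)
1/(a + (-498 + 317)*(-112 + 90)) = 1/(3*I*sqrt(22)/2 + (-498 + 317)*(-112 + 90)) = 1/(3*I*sqrt(22)/2 - 181*(-22)) = 1/(3*I*sqrt(22)/2 + 3982) = 1/(3982 + 3*I*sqrt(22)/2)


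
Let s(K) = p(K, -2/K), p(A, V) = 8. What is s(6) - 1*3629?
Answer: -3621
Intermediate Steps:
s(K) = 8
s(6) - 1*3629 = 8 - 1*3629 = 8 - 3629 = -3621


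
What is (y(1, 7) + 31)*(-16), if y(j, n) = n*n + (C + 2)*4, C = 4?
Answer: -1664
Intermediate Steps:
y(j, n) = 24 + n² (y(j, n) = n*n + (4 + 2)*4 = n² + 6*4 = n² + 24 = 24 + n²)
(y(1, 7) + 31)*(-16) = ((24 + 7²) + 31)*(-16) = ((24 + 49) + 31)*(-16) = (73 + 31)*(-16) = 104*(-16) = -1664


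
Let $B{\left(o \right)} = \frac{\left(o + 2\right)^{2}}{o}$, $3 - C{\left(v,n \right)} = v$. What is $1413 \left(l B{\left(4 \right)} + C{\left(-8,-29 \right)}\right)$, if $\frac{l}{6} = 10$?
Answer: $778563$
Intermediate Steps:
$l = 60$ ($l = 6 \cdot 10 = 60$)
$C{\left(v,n \right)} = 3 - v$
$B{\left(o \right)} = \frac{\left(2 + o\right)^{2}}{o}$
$1413 \left(l B{\left(4 \right)} + C{\left(-8,-29 \right)}\right) = 1413 \left(60 \frac{\left(2 + 4\right)^{2}}{4} + \left(3 - -8\right)\right) = 1413 \left(60 \frac{6^{2}}{4} + \left(3 + 8\right)\right) = 1413 \left(60 \cdot \frac{1}{4} \cdot 36 + 11\right) = 1413 \left(60 \cdot 9 + 11\right) = 1413 \left(540 + 11\right) = 1413 \cdot 551 = 778563$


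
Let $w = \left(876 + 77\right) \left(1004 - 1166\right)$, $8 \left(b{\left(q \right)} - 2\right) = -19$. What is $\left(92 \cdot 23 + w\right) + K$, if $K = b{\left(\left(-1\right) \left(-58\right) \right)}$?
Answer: $- \frac{1218163}{8} \approx -1.5227 \cdot 10^{5}$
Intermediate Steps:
$b{\left(q \right)} = - \frac{3}{8}$ ($b{\left(q \right)} = 2 + \frac{1}{8} \left(-19\right) = 2 - \frac{19}{8} = - \frac{3}{8}$)
$K = - \frac{3}{8} \approx -0.375$
$w = -154386$ ($w = 953 \left(-162\right) = -154386$)
$\left(92 \cdot 23 + w\right) + K = \left(92 \cdot 23 - 154386\right) - \frac{3}{8} = \left(2116 - 154386\right) - \frac{3}{8} = -152270 - \frac{3}{8} = - \frac{1218163}{8}$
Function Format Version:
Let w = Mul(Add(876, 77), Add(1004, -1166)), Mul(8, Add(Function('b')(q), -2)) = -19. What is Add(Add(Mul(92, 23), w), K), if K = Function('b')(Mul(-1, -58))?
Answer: Rational(-1218163, 8) ≈ -1.5227e+5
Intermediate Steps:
Function('b')(q) = Rational(-3, 8) (Function('b')(q) = Add(2, Mul(Rational(1, 8), -19)) = Add(2, Rational(-19, 8)) = Rational(-3, 8))
K = Rational(-3, 8) ≈ -0.37500
w = -154386 (w = Mul(953, -162) = -154386)
Add(Add(Mul(92, 23), w), K) = Add(Add(Mul(92, 23), -154386), Rational(-3, 8)) = Add(Add(2116, -154386), Rational(-3, 8)) = Add(-152270, Rational(-3, 8)) = Rational(-1218163, 8)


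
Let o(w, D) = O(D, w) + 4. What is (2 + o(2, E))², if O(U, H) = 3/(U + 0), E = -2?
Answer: 81/4 ≈ 20.250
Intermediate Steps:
O(U, H) = 3/U
o(w, D) = 4 + 3/D (o(w, D) = 3/D + 4 = 4 + 3/D)
(2 + o(2, E))² = (2 + (4 + 3/(-2)))² = (2 + (4 + 3*(-½)))² = (2 + (4 - 3/2))² = (2 + 5/2)² = (9/2)² = 81/4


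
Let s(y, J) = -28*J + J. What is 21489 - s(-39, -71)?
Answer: 19572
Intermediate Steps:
s(y, J) = -27*J
21489 - s(-39, -71) = 21489 - (-27)*(-71) = 21489 - 1*1917 = 21489 - 1917 = 19572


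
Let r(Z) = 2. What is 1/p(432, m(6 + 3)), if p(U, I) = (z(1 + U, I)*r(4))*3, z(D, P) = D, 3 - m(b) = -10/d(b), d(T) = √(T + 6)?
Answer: 1/2598 ≈ 0.00038491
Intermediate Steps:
d(T) = √(6 + T)
m(b) = 3 + 10/√(6 + b) (m(b) = 3 - (-10)/(√(6 + b)) = 3 - (-10)/√(6 + b) = 3 + 10/√(6 + b))
p(U, I) = 6 + 6*U (p(U, I) = ((1 + U)*2)*3 = (2 + 2*U)*3 = 6 + 6*U)
1/p(432, m(6 + 3)) = 1/(6 + 6*432) = 1/(6 + 2592) = 1/2598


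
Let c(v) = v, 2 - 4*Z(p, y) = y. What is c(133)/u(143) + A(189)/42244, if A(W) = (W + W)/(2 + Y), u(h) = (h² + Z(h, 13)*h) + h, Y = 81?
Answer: 947933287/141643815170 ≈ 0.0066924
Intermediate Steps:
Z(p, y) = ½ - y/4
u(h) = h² - 7*h/4 (u(h) = (h² + (½ - ¼*13)*h) + h = (h² + (½ - 13/4)*h) + h = (h² - 11*h/4) + h = h² - 7*h/4)
A(W) = 2*W/83 (A(W) = (W + W)/(2 + 81) = (2*W)/83 = (2*W)*(1/83) = 2*W/83)
c(133)/u(143) + A(189)/42244 = 133/(((¼)*143*(-7 + 4*143))) + ((2/83)*189)/42244 = 133/(((¼)*143*(-7 + 572))) + (378/83)*(1/42244) = 133/(((¼)*143*565)) + 189/1753126 = 133/(80795/4) + 189/1753126 = 133*(4/80795) + 189/1753126 = 532/80795 + 189/1753126 = 947933287/141643815170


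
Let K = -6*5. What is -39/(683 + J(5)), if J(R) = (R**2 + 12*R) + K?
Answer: -13/246 ≈ -0.052846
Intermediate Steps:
K = -30
J(R) = -30 + R**2 + 12*R (J(R) = (R**2 + 12*R) - 30 = -30 + R**2 + 12*R)
-39/(683 + J(5)) = -39/(683 + (-30 + 5**2 + 12*5)) = -39/(683 + (-30 + 25 + 60)) = -39/(683 + 55) = -39/738 = -39*1/738 = -13/246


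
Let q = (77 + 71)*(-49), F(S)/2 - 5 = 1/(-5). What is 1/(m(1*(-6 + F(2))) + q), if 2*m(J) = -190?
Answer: -1/7347 ≈ -0.00013611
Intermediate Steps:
F(S) = 48/5 (F(S) = 10 + 2/(-5) = 10 + 2*(-⅕) = 10 - ⅖ = 48/5)
m(J) = -95 (m(J) = (½)*(-190) = -95)
q = -7252 (q = 148*(-49) = -7252)
1/(m(1*(-6 + F(2))) + q) = 1/(-95 - 7252) = 1/(-7347) = -1/7347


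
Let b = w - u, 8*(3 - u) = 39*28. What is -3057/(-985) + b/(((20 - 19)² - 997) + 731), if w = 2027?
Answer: -105439/20882 ≈ -5.0493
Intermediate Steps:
u = -267/2 (u = 3 - 39*28/8 = 3 - ⅛*1092 = 3 - 273/2 = -267/2 ≈ -133.50)
b = 4321/2 (b = 2027 - 1*(-267/2) = 2027 + 267/2 = 4321/2 ≈ 2160.5)
-3057/(-985) + b/(((20 - 19)² - 997) + 731) = -3057/(-985) + 4321/(2*(((20 - 19)² - 997) + 731)) = -3057*(-1/985) + 4321/(2*((1² - 997) + 731)) = 3057/985 + 4321/(2*((1 - 997) + 731)) = 3057/985 + 4321/(2*(-996 + 731)) = 3057/985 + (4321/2)/(-265) = 3057/985 + (4321/2)*(-1/265) = 3057/985 - 4321/530 = -105439/20882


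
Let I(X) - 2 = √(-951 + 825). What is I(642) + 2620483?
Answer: 2620485 + 3*I*√14 ≈ 2.6205e+6 + 11.225*I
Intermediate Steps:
I(X) = 2 + 3*I*√14 (I(X) = 2 + √(-951 + 825) = 2 + √(-126) = 2 + 3*I*√14)
I(642) + 2620483 = (2 + 3*I*√14) + 2620483 = 2620485 + 3*I*√14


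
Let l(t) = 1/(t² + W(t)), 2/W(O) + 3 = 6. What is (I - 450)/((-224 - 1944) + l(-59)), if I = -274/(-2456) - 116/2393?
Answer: 13810237021115/66543973499228 ≈ 0.20754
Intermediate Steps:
W(O) = ⅔ (W(O) = 2/(-3 + 6) = 2/3 = 2*(⅓) = ⅔)
I = 185393/2938604 (I = -274*(-1/2456) - 116*1/2393 = 137/1228 - 116/2393 = 185393/2938604 ≈ 0.063089)
l(t) = 1/(⅔ + t²) (l(t) = 1/(t² + ⅔) = 1/(⅔ + t²))
(I - 450)/((-224 - 1944) + l(-59)) = (185393/2938604 - 450)/((-224 - 1944) + 3/(2 + 3*(-59)²)) = -1322186407/(2938604*(-2168 + 3/(2 + 3*3481))) = -1322186407/(2938604*(-2168 + 3/(2 + 10443))) = -1322186407/(2938604*(-2168 + 3/10445)) = -1322186407/(2938604*(-22644757/10445)) = -1322186407/2938604*(-10445/22644757) = 13810237021115/66543973499228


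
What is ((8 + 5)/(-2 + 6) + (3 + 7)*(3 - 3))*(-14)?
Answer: -91/2 ≈ -45.500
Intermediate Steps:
((8 + 5)/(-2 + 6) + (3 + 7)*(3 - 3))*(-14) = (13/4 + 10*0)*(-14) = (13*(1/4) + 0)*(-14) = (13/4 + 0)*(-14) = (13/4)*(-14) = -91/2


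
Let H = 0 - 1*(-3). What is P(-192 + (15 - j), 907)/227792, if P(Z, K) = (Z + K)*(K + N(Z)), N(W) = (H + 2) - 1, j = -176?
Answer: 412683/113896 ≈ 3.6233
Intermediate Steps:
H = 3 (H = 0 + 3 = 3)
N(W) = 4 (N(W) = (3 + 2) - 1 = 5 - 1 = 4)
P(Z, K) = (4 + K)*(K + Z) (P(Z, K) = (Z + K)*(K + 4) = (K + Z)*(4 + K) = (4 + K)*(K + Z))
P(-192 + (15 - j), 907)/227792 = (907**2 + 4*907 + 4*(-192 + (15 - 1*(-176))) + 907*(-192 + (15 - 1*(-176))))/227792 = (822649 + 3628 + 4*(-192 + (15 + 176)) + 907*(-192 + (15 + 176)))*(1/227792) = (822649 + 3628 + 4*(-192 + 191) + 907*(-192 + 191))*(1/227792) = (822649 + 3628 + 4*(-1) + 907*(-1))*(1/227792) = (822649 + 3628 - 4 - 907)*(1/227792) = 825366*(1/227792) = 412683/113896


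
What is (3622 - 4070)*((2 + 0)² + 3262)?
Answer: -1463168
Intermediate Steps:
(3622 - 4070)*((2 + 0)² + 3262) = -448*(2² + 3262) = -448*(4 + 3262) = -448*3266 = -1463168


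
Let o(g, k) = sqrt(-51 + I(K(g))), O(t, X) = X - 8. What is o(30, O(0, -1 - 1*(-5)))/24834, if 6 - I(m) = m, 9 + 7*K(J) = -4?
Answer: I*sqrt(2114)/173838 ≈ 0.00026449*I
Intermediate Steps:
K(J) = -13/7 (K(J) = -9/7 + (1/7)*(-4) = -9/7 - 4/7 = -13/7)
I(m) = 6 - m
O(t, X) = -8 + X
o(g, k) = I*sqrt(2114)/7 (o(g, k) = sqrt(-51 + (6 - 1*(-13/7))) = sqrt(-51 + (6 + 13/7)) = sqrt(-51 + 55/7) = sqrt(-302/7) = I*sqrt(2114)/7)
o(30, O(0, -1 - 1*(-5)))/24834 = (I*sqrt(2114)/7)/24834 = (I*sqrt(2114)/7)*(1/24834) = I*sqrt(2114)/173838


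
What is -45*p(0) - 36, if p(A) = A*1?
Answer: -36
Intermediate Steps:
p(A) = A
-45*p(0) - 36 = -45*0 - 36 = 0 - 36 = -36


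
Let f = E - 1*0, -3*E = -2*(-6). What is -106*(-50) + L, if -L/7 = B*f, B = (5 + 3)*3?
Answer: 5972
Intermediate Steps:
E = -4 (E = -(-2)*(-6)/3 = -⅓*12 = -4)
f = -4 (f = -4 - 1*0 = -4 + 0 = -4)
B = 24 (B = 8*3 = 24)
L = 672 (L = -168*(-4) = -7*(-96) = 672)
-106*(-50) + L = -106*(-50) + 672 = 5300 + 672 = 5972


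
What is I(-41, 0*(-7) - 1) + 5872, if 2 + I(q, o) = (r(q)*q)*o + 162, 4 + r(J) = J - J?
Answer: 5868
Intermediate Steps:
r(J) = -4 (r(J) = -4 + (J - J) = -4 + 0 = -4)
I(q, o) = 160 - 4*o*q (I(q, o) = -2 + ((-4*q)*o + 162) = -2 + (-4*o*q + 162) = -2 + (162 - 4*o*q) = 160 - 4*o*q)
I(-41, 0*(-7) - 1) + 5872 = (160 - 4*(0*(-7) - 1)*(-41)) + 5872 = (160 - 4*(0 - 1)*(-41)) + 5872 = (160 - 4*(-1)*(-41)) + 5872 = (160 - 164) + 5872 = -4 + 5872 = 5868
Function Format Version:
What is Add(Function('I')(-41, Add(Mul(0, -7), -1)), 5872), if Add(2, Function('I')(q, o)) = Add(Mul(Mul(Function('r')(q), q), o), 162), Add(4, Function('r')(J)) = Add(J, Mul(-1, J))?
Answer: 5868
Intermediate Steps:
Function('r')(J) = -4 (Function('r')(J) = Add(-4, Add(J, Mul(-1, J))) = Add(-4, 0) = -4)
Function('I')(q, o) = Add(160, Mul(-4, o, q)) (Function('I')(q, o) = Add(-2, Add(Mul(Mul(-4, q), o), 162)) = Add(-2, Add(Mul(-4, o, q), 162)) = Add(-2, Add(162, Mul(-4, o, q))) = Add(160, Mul(-4, o, q)))
Add(Function('I')(-41, Add(Mul(0, -7), -1)), 5872) = Add(Add(160, Mul(-4, Add(Mul(0, -7), -1), -41)), 5872) = Add(Add(160, Mul(-4, Add(0, -1), -41)), 5872) = Add(Add(160, Mul(-4, -1, -41)), 5872) = Add(Add(160, -164), 5872) = Add(-4, 5872) = 5868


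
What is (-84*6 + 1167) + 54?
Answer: 717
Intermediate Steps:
(-84*6 + 1167) + 54 = (-504 + 1167) + 54 = 663 + 54 = 717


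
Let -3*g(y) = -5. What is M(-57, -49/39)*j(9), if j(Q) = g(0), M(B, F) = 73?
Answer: 365/3 ≈ 121.67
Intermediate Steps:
g(y) = 5/3 (g(y) = -⅓*(-5) = 5/3)
j(Q) = 5/3
M(-57, -49/39)*j(9) = 73*(5/3) = 365/3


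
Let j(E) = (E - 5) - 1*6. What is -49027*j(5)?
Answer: 294162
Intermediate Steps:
j(E) = -11 + E (j(E) = (-5 + E) - 6 = -11 + E)
-49027*j(5) = -49027*(-11 + 5) = -49027*(-6) = 294162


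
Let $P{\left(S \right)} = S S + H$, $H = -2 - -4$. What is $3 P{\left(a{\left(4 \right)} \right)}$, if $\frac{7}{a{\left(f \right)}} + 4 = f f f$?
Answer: $\frac{7249}{1200} \approx 6.0408$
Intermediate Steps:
$a{\left(f \right)} = \frac{7}{-4 + f^{3}}$ ($a{\left(f \right)} = \frac{7}{-4 + f f f} = \frac{7}{-4 + f^{2} f} = \frac{7}{-4 + f^{3}}$)
$H = 2$ ($H = -2 + 4 = 2$)
$P{\left(S \right)} = 2 + S^{2}$ ($P{\left(S \right)} = S S + 2 = S^{2} + 2 = 2 + S^{2}$)
$3 P{\left(a{\left(4 \right)} \right)} = 3 \left(2 + \left(\frac{7}{-4 + 4^{3}}\right)^{2}\right) = 3 \left(2 + \left(\frac{7}{-4 + 64}\right)^{2}\right) = 3 \left(2 + \left(\frac{7}{60}\right)^{2}\right) = 3 \left(2 + \frac{49}{3600}\right) = 3 \cdot \frac{7249}{3600} = \frac{7249}{1200}$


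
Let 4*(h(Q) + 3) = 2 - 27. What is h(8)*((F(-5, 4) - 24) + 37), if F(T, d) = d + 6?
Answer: -851/4 ≈ -212.75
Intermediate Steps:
F(T, d) = 6 + d
h(Q) = -37/4 (h(Q) = -3 + (2 - 27)/4 = -3 + (¼)*(-25) = -3 - 25/4 = -37/4)
h(8)*((F(-5, 4) - 24) + 37) = -37*(((6 + 4) - 24) + 37)/4 = -37*((10 - 24) + 37)/4 = -37*(-14 + 37)/4 = -37/4*23 = -851/4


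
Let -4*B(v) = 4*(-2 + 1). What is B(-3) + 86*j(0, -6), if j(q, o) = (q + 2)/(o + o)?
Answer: -40/3 ≈ -13.333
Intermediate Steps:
B(v) = 1 (B(v) = -(-2 + 1) = -(-1) = -¼*(-4) = 1)
j(q, o) = (2 + q)/(2*o) (j(q, o) = (2 + q)/((2*o)) = (2 + q)*(1/(2*o)) = (2 + q)/(2*o))
B(-3) + 86*j(0, -6) = 1 + 86*((½)*(2 + 0)/(-6)) = 1 + 86*((½)*(-⅙)*2) = 1 + 86*(-⅙) = 1 - 43/3 = -40/3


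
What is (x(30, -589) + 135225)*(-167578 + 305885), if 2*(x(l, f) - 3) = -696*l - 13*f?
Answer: 35577124531/2 ≈ 1.7789e+10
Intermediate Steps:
x(l, f) = 3 - 348*l - 13*f/2 (x(l, f) = 3 + (-696*l - 13*f)/2 = 3 + (-348*l - 13*f/2) = 3 - 348*l - 13*f/2)
(x(30, -589) + 135225)*(-167578 + 305885) = ((3 - 348*30 - 13/2*(-589)) + 135225)*(-167578 + 305885) = ((3 - 10440 + 7657/2) + 135225)*138307 = (-13217/2 + 135225)*138307 = (257233/2)*138307 = 35577124531/2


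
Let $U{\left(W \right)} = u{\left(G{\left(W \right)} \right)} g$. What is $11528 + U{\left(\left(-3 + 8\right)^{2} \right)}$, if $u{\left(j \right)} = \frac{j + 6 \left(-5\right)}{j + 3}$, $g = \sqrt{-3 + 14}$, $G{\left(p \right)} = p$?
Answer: $11528 - \frac{5 \sqrt{11}}{28} \approx 11527.0$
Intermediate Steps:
$g = \sqrt{11} \approx 3.3166$
$u{\left(j \right)} = \frac{-30 + j}{3 + j}$ ($u{\left(j \right)} = \frac{j - 30}{3 + j} = \frac{-30 + j}{3 + j}$)
$U{\left(W \right)} = \frac{\sqrt{11} \left(-30 + W\right)}{3 + W}$ ($U{\left(W \right)} = \frac{-30 + W}{3 + W} \sqrt{11} = \frac{\sqrt{11} \left(-30 + W\right)}{3 + W}$)
$11528 + U{\left(\left(-3 + 8\right)^{2} \right)} = 11528 + \frac{\sqrt{11} \left(-30 + \left(-3 + 8\right)^{2}\right)}{3 + \left(-3 + 8\right)^{2}} = 11528 + \frac{\sqrt{11} \left(-30 + 5^{2}\right)}{3 + 5^{2}} = 11528 + \frac{\sqrt{11} \left(-30 + 25\right)}{3 + 25} = 11528 + \sqrt{11} \cdot \frac{1}{28} \left(-5\right) = 11528 - \frac{5 \sqrt{11}}{28}$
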